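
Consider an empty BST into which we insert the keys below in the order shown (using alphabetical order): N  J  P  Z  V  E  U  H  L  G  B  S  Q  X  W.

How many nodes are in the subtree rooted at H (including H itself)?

2

N: root
J: left child of N (depth 1)
P: right child of N (depth 1)
Z: right child of P (depth 2)
V: left child of Z (depth 3)
E: left child of J (depth 2)
U: left child of V (depth 4)
H: right child of E (depth 3)
L: right child of J (depth 2)
G: left child of H (depth 4)
B: left child of E (depth 3)
S: left child of U (depth 5)
Q: left child of S (depth 6)
X: right child of V (depth 4)
W: left child of X (depth 5)

Subtree rooted at H contains: H, G — 2 nodes.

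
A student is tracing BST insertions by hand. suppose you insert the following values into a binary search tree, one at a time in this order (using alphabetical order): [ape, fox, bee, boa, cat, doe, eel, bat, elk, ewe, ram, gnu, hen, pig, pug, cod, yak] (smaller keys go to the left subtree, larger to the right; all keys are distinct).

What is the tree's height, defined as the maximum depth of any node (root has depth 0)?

ape: root
fox: right child of ape (depth 1)
bee: left child of fox (depth 2)
boa: right child of bee (depth 3)
cat: right child of boa (depth 4)
doe: right child of cat (depth 5)
eel: right child of doe (depth 6)
bat: left child of bee (depth 3)
elk: right child of eel (depth 7)
ewe: right child of elk (depth 8)
ram: right child of fox (depth 2)
gnu: left child of ram (depth 3)
hen: right child of gnu (depth 4)
pig: right child of hen (depth 5)
pug: right child of pig (depth 6)
cod: left child of doe (depth 6)
yak: right child of ram (depth 3)

The deepest node is ewe at depth 8.

8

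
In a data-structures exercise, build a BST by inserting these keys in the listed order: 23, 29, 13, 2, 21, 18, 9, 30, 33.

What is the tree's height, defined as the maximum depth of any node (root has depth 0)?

3

Insert 23: tree is empty, so 23 becomes the root.
Insert 29: 29 > 23 → go right. Place as right child of 23.
Insert 13: 13 < 23 → go left. Place as left child of 23.
Insert 2: 2 < 23 → go left; 2 < 13 → go left. Place as left child of 13.
Insert 21: 21 < 23 → go left; 21 > 13 → go right. Place as right child of 13.
Insert 18: 18 < 23 → go left; 18 > 13 → go right; 18 < 21 → go left. Place as left child of 21.
Insert 9: 9 < 23 → go left; 9 < 13 → go left; 9 > 2 → go right. Place as right child of 2.
Insert 30: 30 > 23 → go right; 30 > 29 → go right. Place as right child of 29.
Insert 33: 33 > 23 → go right; 33 > 29 → go right; 33 > 30 → go right. Place as right child of 30.

The deepest node is 18 at depth 3.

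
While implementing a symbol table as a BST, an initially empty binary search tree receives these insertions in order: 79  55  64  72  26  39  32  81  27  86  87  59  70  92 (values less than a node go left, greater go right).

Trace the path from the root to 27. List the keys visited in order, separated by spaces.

Insert 79: tree is empty, so 79 becomes the root.
Insert 55: 55 < 79 → go left. Place as left child of 79.
Insert 64: 64 < 79 → go left; 64 > 55 → go right. Place as right child of 55.
Insert 72: 72 < 79 → go left; 72 > 55 → go right; 72 > 64 → go right. Place as right child of 64.
Insert 26: 26 < 79 → go left; 26 < 55 → go left. Place as left child of 55.
Insert 39: 39 < 79 → go left; 39 < 55 → go left; 39 > 26 → go right. Place as right child of 26.
Insert 32: 32 < 79 → go left; 32 < 55 → go left; 32 > 26 → go right; 32 < 39 → go left. Place as left child of 39.
Insert 81: 81 > 79 → go right. Place as right child of 79.
Insert 27: 27 < 79 → go left; 27 < 55 → go left; 27 > 26 → go right; 27 < 39 → go left; 27 < 32 → go left. Place as left child of 32.
Insert 86: 86 > 79 → go right; 86 > 81 → go right. Place as right child of 81.
Insert 87: 87 > 79 → go right; 87 > 81 → go right; 87 > 86 → go right. Place as right child of 86.
Insert 59: 59 < 79 → go left; 59 > 55 → go right; 59 < 64 → go left. Place as left child of 64.
Insert 70: 70 < 79 → go left; 70 > 55 → go right; 70 > 64 → go right; 70 < 72 → go left. Place as left child of 72.
Insert 92: 92 > 79 → go right; 92 > 81 → go right; 92 > 86 → go right; 92 > 87 → go right. Place as right child of 87.

79 55 26 39 32 27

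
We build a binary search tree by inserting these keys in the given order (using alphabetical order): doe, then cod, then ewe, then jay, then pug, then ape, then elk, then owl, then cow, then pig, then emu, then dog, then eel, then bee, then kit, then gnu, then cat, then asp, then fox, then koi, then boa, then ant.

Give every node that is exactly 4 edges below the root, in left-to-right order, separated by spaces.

asp cat eel fox owl

doe: root
cod: left child of doe (depth 1)
ewe: right child of doe (depth 1)
jay: right child of ewe (depth 2)
pug: right child of jay (depth 3)
ape: left child of cod (depth 2)
elk: left child of ewe (depth 2)
owl: left child of pug (depth 4)
cow: right child of cod (depth 2)
pig: right child of owl (depth 5)
emu: right child of elk (depth 3)
dog: left child of elk (depth 3)
eel: right child of dog (depth 4)
bee: right child of ape (depth 3)
kit: left child of owl (depth 5)
gnu: left child of jay (depth 3)
cat: right child of bee (depth 4)
asp: left child of bee (depth 4)
fox: left child of gnu (depth 4)
koi: right child of kit (depth 6)
boa: left child of cat (depth 5)
ant: left child of ape (depth 3)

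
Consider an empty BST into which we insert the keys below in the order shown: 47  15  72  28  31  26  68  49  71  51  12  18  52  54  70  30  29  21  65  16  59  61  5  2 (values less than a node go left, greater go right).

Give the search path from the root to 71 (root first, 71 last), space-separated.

Resulting structure (node: left, right):
  47: L=15, R=72
  15: L=12, R=28
  72: L=68, R=–
  28: L=26, R=31
  31: L=30, R=–
  26: L=18, R=–
  68: L=49, R=71
  49: L=–, R=51
  71: L=70, R=–
  51: L=–, R=52
  12: L=5, R=–
  18: L=16, R=21
  52: L=–, R=54
  54: L=–, R=65
  70: L=–, R=–
  30: L=29, R=–
  29: L=–, R=–
  21: L=–, R=–
  65: L=59, R=–
  16: L=–, R=–
  59: L=–, R=61
  61: L=–, R=–
  5: L=2, R=–
  2: L=–, R=–

47 72 68 71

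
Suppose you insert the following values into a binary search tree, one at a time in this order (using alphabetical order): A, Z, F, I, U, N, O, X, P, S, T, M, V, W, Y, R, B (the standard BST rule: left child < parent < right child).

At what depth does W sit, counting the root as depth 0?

A: root
Z: right child of A (depth 1)
F: left child of Z (depth 2)
I: right child of F (depth 3)
U: right child of I (depth 4)
N: left child of U (depth 5)
O: right child of N (depth 6)
X: right child of U (depth 5)
P: right child of O (depth 7)
S: right child of P (depth 8)
T: right child of S (depth 9)
M: left child of N (depth 6)
V: left child of X (depth 6)
W: right child of V (depth 7)
Y: right child of X (depth 6)
R: left child of S (depth 9)
B: left child of F (depth 3)

Path to W: A → Z → F → I → U → X → V → W, which is 7 edges.

7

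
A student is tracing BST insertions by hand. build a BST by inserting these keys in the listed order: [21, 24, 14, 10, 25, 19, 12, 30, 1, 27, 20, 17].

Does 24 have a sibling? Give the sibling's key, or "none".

14

21: root
24: right child of 21 (depth 1)
14: left child of 21 (depth 1)
10: left child of 14 (depth 2)
25: right child of 24 (depth 2)
19: right child of 14 (depth 2)
12: right child of 10 (depth 3)
30: right child of 25 (depth 3)
1: left child of 10 (depth 3)
27: left child of 30 (depth 4)
20: right child of 19 (depth 3)
17: left child of 19 (depth 3)

24's parent is 21; the other child of 21 is 14.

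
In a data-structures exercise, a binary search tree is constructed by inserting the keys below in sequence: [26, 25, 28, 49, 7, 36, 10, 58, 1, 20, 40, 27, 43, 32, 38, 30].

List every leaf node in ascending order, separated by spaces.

Insert 26: tree is empty, so 26 becomes the root.
Insert 25: 25 < 26 → go left. Place as left child of 26.
Insert 28: 28 > 26 → go right. Place as right child of 26.
Insert 49: 49 > 26 → go right; 49 > 28 → go right. Place as right child of 28.
Insert 7: 7 < 26 → go left; 7 < 25 → go left. Place as left child of 25.
Insert 36: 36 > 26 → go right; 36 > 28 → go right; 36 < 49 → go left. Place as left child of 49.
Insert 10: 10 < 26 → go left; 10 < 25 → go left; 10 > 7 → go right. Place as right child of 7.
Insert 58: 58 > 26 → go right; 58 > 28 → go right; 58 > 49 → go right. Place as right child of 49.
Insert 1: 1 < 26 → go left; 1 < 25 → go left; 1 < 7 → go left. Place as left child of 7.
Insert 20: 20 < 26 → go left; 20 < 25 → go left; 20 > 7 → go right; 20 > 10 → go right. Place as right child of 10.
Insert 40: 40 > 26 → go right; 40 > 28 → go right; 40 < 49 → go left; 40 > 36 → go right. Place as right child of 36.
Insert 27: 27 > 26 → go right; 27 < 28 → go left. Place as left child of 28.
Insert 43: 43 > 26 → go right; 43 > 28 → go right; 43 < 49 → go left; 43 > 36 → go right; 43 > 40 → go right. Place as right child of 40.
Insert 32: 32 > 26 → go right; 32 > 28 → go right; 32 < 49 → go left; 32 < 36 → go left. Place as left child of 36.
Insert 38: 38 > 26 → go right; 38 > 28 → go right; 38 < 49 → go left; 38 > 36 → go right; 38 < 40 → go left. Place as left child of 40.
Insert 30: 30 > 26 → go right; 30 > 28 → go right; 30 < 49 → go left; 30 < 36 → go left; 30 < 32 → go left. Place as left child of 32.

1 20 27 30 38 43 58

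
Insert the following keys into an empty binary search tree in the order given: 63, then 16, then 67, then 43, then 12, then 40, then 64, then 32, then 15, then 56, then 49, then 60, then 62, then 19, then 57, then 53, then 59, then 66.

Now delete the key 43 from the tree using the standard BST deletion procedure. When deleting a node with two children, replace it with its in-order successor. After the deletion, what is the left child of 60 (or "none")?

Insert 63: tree is empty, so 63 becomes the root.
Insert 16: 16 < 63 → go left. Place as left child of 63.
Insert 67: 67 > 63 → go right. Place as right child of 63.
Insert 43: 43 < 63 → go left; 43 > 16 → go right. Place as right child of 16.
Insert 12: 12 < 63 → go left; 12 < 16 → go left. Place as left child of 16.
Insert 40: 40 < 63 → go left; 40 > 16 → go right; 40 < 43 → go left. Place as left child of 43.
Insert 64: 64 > 63 → go right; 64 < 67 → go left. Place as left child of 67.
Insert 32: 32 < 63 → go left; 32 > 16 → go right; 32 < 43 → go left; 32 < 40 → go left. Place as left child of 40.
Insert 15: 15 < 63 → go left; 15 < 16 → go left; 15 > 12 → go right. Place as right child of 12.
Insert 56: 56 < 63 → go left; 56 > 16 → go right; 56 > 43 → go right. Place as right child of 43.
Insert 49: 49 < 63 → go left; 49 > 16 → go right; 49 > 43 → go right; 49 < 56 → go left. Place as left child of 56.
Insert 60: 60 < 63 → go left; 60 > 16 → go right; 60 > 43 → go right; 60 > 56 → go right. Place as right child of 56.
Insert 62: 62 < 63 → go left; 62 > 16 → go right; 62 > 43 → go right; 62 > 56 → go right; 62 > 60 → go right. Place as right child of 60.
Insert 19: 19 < 63 → go left; 19 > 16 → go right; 19 < 43 → go left; 19 < 40 → go left; 19 < 32 → go left. Place as left child of 32.
Insert 57: 57 < 63 → go left; 57 > 16 → go right; 57 > 43 → go right; 57 > 56 → go right; 57 < 60 → go left. Place as left child of 60.
Insert 53: 53 < 63 → go left; 53 > 16 → go right; 53 > 43 → go right; 53 < 56 → go left; 53 > 49 → go right. Place as right child of 49.
Insert 59: 59 < 63 → go left; 59 > 16 → go right; 59 > 43 → go right; 59 > 56 → go right; 59 < 60 → go left; 59 > 57 → go right. Place as right child of 57.
Insert 66: 66 > 63 → go right; 66 < 67 → go left; 66 > 64 → go right. Place as right child of 64.

Delete 43 (two children — replace with in-order successor).
After deletion, 60's left child: 57.

57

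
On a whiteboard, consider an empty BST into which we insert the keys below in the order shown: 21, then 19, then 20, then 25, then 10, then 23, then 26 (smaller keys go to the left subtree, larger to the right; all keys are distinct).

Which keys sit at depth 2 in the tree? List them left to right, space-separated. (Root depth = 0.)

21: root
19: left child of 21 (depth 1)
20: right child of 19 (depth 2)
25: right child of 21 (depth 1)
10: left child of 19 (depth 2)
23: left child of 25 (depth 2)
26: right child of 25 (depth 2)

10 20 23 26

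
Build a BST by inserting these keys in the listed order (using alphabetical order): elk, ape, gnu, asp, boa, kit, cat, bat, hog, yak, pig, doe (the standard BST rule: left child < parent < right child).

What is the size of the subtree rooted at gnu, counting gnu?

5

Resulting structure (node: left, right):
  elk: L=ape, R=gnu
  ape: L=–, R=asp
  gnu: L=–, R=kit
  asp: L=–, R=boa
  boa: L=bat, R=cat
  kit: L=hog, R=yak
  cat: L=–, R=doe
  bat: L=–, R=–
  hog: L=–, R=–
  yak: L=pig, R=–
  pig: L=–, R=–
  doe: L=–, R=–

Subtree rooted at gnu contains: gnu, kit, hog, yak, pig — 5 nodes.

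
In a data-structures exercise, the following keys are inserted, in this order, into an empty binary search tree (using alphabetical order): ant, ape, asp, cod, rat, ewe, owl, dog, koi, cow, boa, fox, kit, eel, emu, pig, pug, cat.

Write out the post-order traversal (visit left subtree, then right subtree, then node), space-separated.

Resulting structure (node: left, right):
  ant: L=–, R=ape
  ape: L=–, R=asp
  asp: L=–, R=cod
  cod: L=boa, R=rat
  rat: L=ewe, R=–
  ewe: L=dog, R=owl
  owl: L=koi, R=pig
  dog: L=cow, R=eel
  koi: L=fox, R=–
  cow: L=–, R=–
  boa: L=–, R=cat
  fox: L=–, R=kit
  kit: L=–, R=–
  eel: L=–, R=emu
  emu: L=–, R=–
  pig: L=–, R=pug
  pug: L=–, R=–
  cat: L=–, R=–

cat boa cow emu eel dog kit fox koi pug pig owl ewe rat cod asp ape ant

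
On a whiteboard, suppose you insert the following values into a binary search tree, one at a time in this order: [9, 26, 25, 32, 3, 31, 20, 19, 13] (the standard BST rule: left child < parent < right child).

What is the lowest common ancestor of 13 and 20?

Insert 9: tree is empty, so 9 becomes the root.
Insert 26: 26 > 9 → go right. Place as right child of 9.
Insert 25: 25 > 9 → go right; 25 < 26 → go left. Place as left child of 26.
Insert 32: 32 > 9 → go right; 32 > 26 → go right. Place as right child of 26.
Insert 3: 3 < 9 → go left. Place as left child of 9.
Insert 31: 31 > 9 → go right; 31 > 26 → go right; 31 < 32 → go left. Place as left child of 32.
Insert 20: 20 > 9 → go right; 20 < 26 → go left; 20 < 25 → go left. Place as left child of 25.
Insert 19: 19 > 9 → go right; 19 < 26 → go left; 19 < 25 → go left; 19 < 20 → go left. Place as left child of 20.
Insert 13: 13 > 9 → go right; 13 < 26 → go left; 13 < 25 → go left; 13 < 20 → go left; 13 < 19 → go left. Place as left child of 19.

Path to 13: 9 → 26 → 25 → 20 → 19 → 13
Path to 20: 9 → 26 → 25 → 20
20 lies on both paths and is an ancestor of the other node.

20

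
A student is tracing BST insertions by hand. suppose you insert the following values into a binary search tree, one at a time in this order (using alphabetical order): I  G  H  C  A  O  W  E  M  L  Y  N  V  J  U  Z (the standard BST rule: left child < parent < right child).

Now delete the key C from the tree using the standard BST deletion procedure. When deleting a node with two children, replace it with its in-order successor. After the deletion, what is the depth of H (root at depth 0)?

2

I: root
G: left child of I (depth 1)
H: right child of G (depth 2)
C: left child of G (depth 2)
A: left child of C (depth 3)
O: right child of I (depth 1)
W: right child of O (depth 2)
E: right child of C (depth 3)
M: left child of O (depth 2)
L: left child of M (depth 3)
Y: right child of W (depth 3)
N: right child of M (depth 3)
V: left child of W (depth 3)
J: left child of L (depth 4)
U: left child of V (depth 4)
Z: right child of Y (depth 4)

Delete C (two children — replace with in-order successor).
After deletion, path to H: I → G → H.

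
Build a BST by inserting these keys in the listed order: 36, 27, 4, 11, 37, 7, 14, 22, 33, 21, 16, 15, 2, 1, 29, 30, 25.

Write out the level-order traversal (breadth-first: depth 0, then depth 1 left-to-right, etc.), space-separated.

36: root
27: left child of 36 (depth 1)
4: left child of 27 (depth 2)
11: right child of 4 (depth 3)
37: right child of 36 (depth 1)
7: left child of 11 (depth 4)
14: right child of 11 (depth 4)
22: right child of 14 (depth 5)
33: right child of 27 (depth 2)
21: left child of 22 (depth 6)
16: left child of 21 (depth 7)
15: left child of 16 (depth 8)
2: left child of 4 (depth 3)
1: left child of 2 (depth 4)
29: left child of 33 (depth 3)
30: right child of 29 (depth 4)
25: right child of 22 (depth 6)

36 27 37 4 33 2 11 29 1 7 14 30 22 21 25 16 15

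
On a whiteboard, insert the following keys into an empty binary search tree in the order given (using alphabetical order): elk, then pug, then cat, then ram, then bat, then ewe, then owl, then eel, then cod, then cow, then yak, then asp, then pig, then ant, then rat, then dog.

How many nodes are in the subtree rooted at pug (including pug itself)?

elk: root
pug: right child of elk (depth 1)
cat: left child of elk (depth 1)
ram: right child of pug (depth 2)
bat: left child of cat (depth 2)
ewe: left child of pug (depth 2)
owl: right child of ewe (depth 3)
eel: right child of cat (depth 2)
cod: left child of eel (depth 3)
cow: right child of cod (depth 4)
yak: right child of ram (depth 3)
asp: left child of bat (depth 3)
pig: right child of owl (depth 4)
ant: left child of asp (depth 4)
rat: left child of yak (depth 4)
dog: right child of cow (depth 5)

Subtree rooted at pug contains: pug, ewe, owl, pig, ram, yak, rat — 7 nodes.

7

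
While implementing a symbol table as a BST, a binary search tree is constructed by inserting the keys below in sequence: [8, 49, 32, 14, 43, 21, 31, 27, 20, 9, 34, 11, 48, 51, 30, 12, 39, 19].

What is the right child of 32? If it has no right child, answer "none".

8: root
49: right child of 8 (depth 1)
32: left child of 49 (depth 2)
14: left child of 32 (depth 3)
43: right child of 32 (depth 3)
21: right child of 14 (depth 4)
31: right child of 21 (depth 5)
27: left child of 31 (depth 6)
20: left child of 21 (depth 5)
9: left child of 14 (depth 4)
34: left child of 43 (depth 4)
11: right child of 9 (depth 5)
48: right child of 43 (depth 4)
51: right child of 49 (depth 2)
30: right child of 27 (depth 7)
12: right child of 11 (depth 6)
39: right child of 34 (depth 5)
19: left child of 20 (depth 6)

43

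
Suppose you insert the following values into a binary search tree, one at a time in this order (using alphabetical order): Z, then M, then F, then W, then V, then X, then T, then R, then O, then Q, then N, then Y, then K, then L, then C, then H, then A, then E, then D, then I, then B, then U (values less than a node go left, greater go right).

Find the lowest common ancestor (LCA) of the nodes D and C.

Z: root
M: left child of Z (depth 1)
F: left child of M (depth 2)
W: right child of M (depth 2)
V: left child of W (depth 3)
X: right child of W (depth 3)
T: left child of V (depth 4)
R: left child of T (depth 5)
O: left child of R (depth 6)
Q: right child of O (depth 7)
N: left child of O (depth 7)
Y: right child of X (depth 4)
K: right child of F (depth 3)
L: right child of K (depth 4)
C: left child of F (depth 3)
H: left child of K (depth 4)
A: left child of C (depth 4)
E: right child of C (depth 4)
D: left child of E (depth 5)
I: right child of H (depth 5)
B: right child of A (depth 5)
U: right child of T (depth 5)

Path to D: Z → M → F → C → E → D
Path to C: Z → M → F → C
C lies on both paths and is an ancestor of the other node.

C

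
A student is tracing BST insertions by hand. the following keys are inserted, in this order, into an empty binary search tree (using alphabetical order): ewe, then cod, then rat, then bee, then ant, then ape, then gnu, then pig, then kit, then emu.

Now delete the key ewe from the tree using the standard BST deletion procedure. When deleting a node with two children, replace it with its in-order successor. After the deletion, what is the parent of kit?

Resulting structure (node: left, right):
  ewe: L=cod, R=rat
  cod: L=bee, R=emu
  rat: L=gnu, R=–
  bee: L=ant, R=–
  ant: L=–, R=ape
  ape: L=–, R=–
  gnu: L=–, R=pig
  pig: L=kit, R=–
  kit: L=–, R=–
  emu: L=–, R=–

Delete ewe (two children — replace with in-order successor).
After deletion, kit's parent is pig.

pig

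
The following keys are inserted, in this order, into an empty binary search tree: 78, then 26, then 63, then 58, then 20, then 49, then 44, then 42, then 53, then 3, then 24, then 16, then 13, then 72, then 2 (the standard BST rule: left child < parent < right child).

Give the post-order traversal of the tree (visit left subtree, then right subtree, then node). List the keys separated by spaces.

2 13 16 3 24 20 42 44 53 49 58 72 63 26 78

Insert 78: tree is empty, so 78 becomes the root.
Insert 26: 26 < 78 → go left. Place as left child of 78.
Insert 63: 63 < 78 → go left; 63 > 26 → go right. Place as right child of 26.
Insert 58: 58 < 78 → go left; 58 > 26 → go right; 58 < 63 → go left. Place as left child of 63.
Insert 20: 20 < 78 → go left; 20 < 26 → go left. Place as left child of 26.
Insert 49: 49 < 78 → go left; 49 > 26 → go right; 49 < 63 → go left; 49 < 58 → go left. Place as left child of 58.
Insert 44: 44 < 78 → go left; 44 > 26 → go right; 44 < 63 → go left; 44 < 58 → go left; 44 < 49 → go left. Place as left child of 49.
Insert 42: 42 < 78 → go left; 42 > 26 → go right; 42 < 63 → go left; 42 < 58 → go left; 42 < 49 → go left; 42 < 44 → go left. Place as left child of 44.
Insert 53: 53 < 78 → go left; 53 > 26 → go right; 53 < 63 → go left; 53 < 58 → go left; 53 > 49 → go right. Place as right child of 49.
Insert 3: 3 < 78 → go left; 3 < 26 → go left; 3 < 20 → go left. Place as left child of 20.
Insert 24: 24 < 78 → go left; 24 < 26 → go left; 24 > 20 → go right. Place as right child of 20.
Insert 16: 16 < 78 → go left; 16 < 26 → go left; 16 < 20 → go left; 16 > 3 → go right. Place as right child of 3.
Insert 13: 13 < 78 → go left; 13 < 26 → go left; 13 < 20 → go left; 13 > 3 → go right; 13 < 16 → go left. Place as left child of 16.
Insert 72: 72 < 78 → go left; 72 > 26 → go right; 72 > 63 → go right. Place as right child of 63.
Insert 2: 2 < 78 → go left; 2 < 26 → go left; 2 < 20 → go left; 2 < 3 → go left. Place as left child of 3.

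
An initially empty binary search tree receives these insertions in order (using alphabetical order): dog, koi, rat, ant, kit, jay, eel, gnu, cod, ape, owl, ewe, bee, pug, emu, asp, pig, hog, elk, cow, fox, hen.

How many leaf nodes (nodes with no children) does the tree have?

Resulting structure (node: left, right):
  dog: L=ant, R=koi
  koi: L=kit, R=rat
  rat: L=owl, R=–
  ant: L=–, R=cod
  kit: L=jay, R=–
  jay: L=eel, R=–
  eel: L=–, R=gnu
  gnu: L=ewe, R=hog
  cod: L=ape, R=cow
  ape: L=–, R=bee
  owl: L=–, R=pug
  ewe: L=emu, R=fox
  bee: L=asp, R=–
  pug: L=pig, R=–
  emu: L=elk, R=–
  asp: L=–, R=–
  pig: L=–, R=–
  hog: L=hen, R=–
  elk: L=–, R=–
  cow: L=–, R=–
  fox: L=–, R=–
  hen: L=–, R=–

Leaves: asp, cow, elk, fox, hen, pig — 6 in total.

6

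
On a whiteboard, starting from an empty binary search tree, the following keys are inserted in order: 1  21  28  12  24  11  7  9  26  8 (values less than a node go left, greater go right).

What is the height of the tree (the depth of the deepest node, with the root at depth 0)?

Insert 1: tree is empty, so 1 becomes the root.
Insert 21: 21 > 1 → go right. Place as right child of 1.
Insert 28: 28 > 1 → go right; 28 > 21 → go right. Place as right child of 21.
Insert 12: 12 > 1 → go right; 12 < 21 → go left. Place as left child of 21.
Insert 24: 24 > 1 → go right; 24 > 21 → go right; 24 < 28 → go left. Place as left child of 28.
Insert 11: 11 > 1 → go right; 11 < 21 → go left; 11 < 12 → go left. Place as left child of 12.
Insert 7: 7 > 1 → go right; 7 < 21 → go left; 7 < 12 → go left; 7 < 11 → go left. Place as left child of 11.
Insert 9: 9 > 1 → go right; 9 < 21 → go left; 9 < 12 → go left; 9 < 11 → go left; 9 > 7 → go right. Place as right child of 7.
Insert 26: 26 > 1 → go right; 26 > 21 → go right; 26 < 28 → go left; 26 > 24 → go right. Place as right child of 24.
Insert 8: 8 > 1 → go right; 8 < 21 → go left; 8 < 12 → go left; 8 < 11 → go left; 8 > 7 → go right; 8 < 9 → go left. Place as left child of 9.

The deepest node is 8 at depth 6.

6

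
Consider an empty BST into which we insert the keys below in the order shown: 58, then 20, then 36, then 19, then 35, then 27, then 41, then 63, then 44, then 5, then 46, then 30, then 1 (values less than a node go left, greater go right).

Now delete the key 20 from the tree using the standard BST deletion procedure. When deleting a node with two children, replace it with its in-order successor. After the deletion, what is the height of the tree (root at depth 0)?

Insert 58: tree is empty, so 58 becomes the root.
Insert 20: 20 < 58 → go left. Place as left child of 58.
Insert 36: 36 < 58 → go left; 36 > 20 → go right. Place as right child of 20.
Insert 19: 19 < 58 → go left; 19 < 20 → go left. Place as left child of 20.
Insert 35: 35 < 58 → go left; 35 > 20 → go right; 35 < 36 → go left. Place as left child of 36.
Insert 27: 27 < 58 → go left; 27 > 20 → go right; 27 < 36 → go left; 27 < 35 → go left. Place as left child of 35.
Insert 41: 41 < 58 → go left; 41 > 20 → go right; 41 > 36 → go right. Place as right child of 36.
Insert 63: 63 > 58 → go right. Place as right child of 58.
Insert 44: 44 < 58 → go left; 44 > 20 → go right; 44 > 36 → go right; 44 > 41 → go right. Place as right child of 41.
Insert 5: 5 < 58 → go left; 5 < 20 → go left; 5 < 19 → go left. Place as left child of 19.
Insert 46: 46 < 58 → go left; 46 > 20 → go right; 46 > 36 → go right; 46 > 41 → go right; 46 > 44 → go right. Place as right child of 44.
Insert 30: 30 < 58 → go left; 30 > 20 → go right; 30 < 36 → go left; 30 < 35 → go left; 30 > 27 → go right. Place as right child of 27.
Insert 1: 1 < 58 → go left; 1 < 20 → go left; 1 < 19 → go left; 1 < 5 → go left. Place as left child of 5.

Delete 20 (two children — replace with in-order successor).
After deletion, deepest node is 46 at depth 5.

5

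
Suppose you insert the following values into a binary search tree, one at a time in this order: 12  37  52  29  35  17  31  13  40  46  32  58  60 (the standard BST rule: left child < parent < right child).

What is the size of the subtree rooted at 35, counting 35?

Insert 12: tree is empty, so 12 becomes the root.
Insert 37: 37 > 12 → go right. Place as right child of 12.
Insert 52: 52 > 12 → go right; 52 > 37 → go right. Place as right child of 37.
Insert 29: 29 > 12 → go right; 29 < 37 → go left. Place as left child of 37.
Insert 35: 35 > 12 → go right; 35 < 37 → go left; 35 > 29 → go right. Place as right child of 29.
Insert 17: 17 > 12 → go right; 17 < 37 → go left; 17 < 29 → go left. Place as left child of 29.
Insert 31: 31 > 12 → go right; 31 < 37 → go left; 31 > 29 → go right; 31 < 35 → go left. Place as left child of 35.
Insert 13: 13 > 12 → go right; 13 < 37 → go left; 13 < 29 → go left; 13 < 17 → go left. Place as left child of 17.
Insert 40: 40 > 12 → go right; 40 > 37 → go right; 40 < 52 → go left. Place as left child of 52.
Insert 46: 46 > 12 → go right; 46 > 37 → go right; 46 < 52 → go left; 46 > 40 → go right. Place as right child of 40.
Insert 32: 32 > 12 → go right; 32 < 37 → go left; 32 > 29 → go right; 32 < 35 → go left; 32 > 31 → go right. Place as right child of 31.
Insert 58: 58 > 12 → go right; 58 > 37 → go right; 58 > 52 → go right. Place as right child of 52.
Insert 60: 60 > 12 → go right; 60 > 37 → go right; 60 > 52 → go right; 60 > 58 → go right. Place as right child of 58.

Subtree rooted at 35 contains: 35, 31, 32 — 3 nodes.

3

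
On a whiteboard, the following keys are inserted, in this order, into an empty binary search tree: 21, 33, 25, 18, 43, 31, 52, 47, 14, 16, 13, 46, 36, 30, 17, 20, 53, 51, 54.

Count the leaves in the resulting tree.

Insert 21: tree is empty, so 21 becomes the root.
Insert 33: 33 > 21 → go right. Place as right child of 21.
Insert 25: 25 > 21 → go right; 25 < 33 → go left. Place as left child of 33.
Insert 18: 18 < 21 → go left. Place as left child of 21.
Insert 43: 43 > 21 → go right; 43 > 33 → go right. Place as right child of 33.
Insert 31: 31 > 21 → go right; 31 < 33 → go left; 31 > 25 → go right. Place as right child of 25.
Insert 52: 52 > 21 → go right; 52 > 33 → go right; 52 > 43 → go right. Place as right child of 43.
Insert 47: 47 > 21 → go right; 47 > 33 → go right; 47 > 43 → go right; 47 < 52 → go left. Place as left child of 52.
Insert 14: 14 < 21 → go left; 14 < 18 → go left. Place as left child of 18.
Insert 16: 16 < 21 → go left; 16 < 18 → go left; 16 > 14 → go right. Place as right child of 14.
Insert 13: 13 < 21 → go left; 13 < 18 → go left; 13 < 14 → go left. Place as left child of 14.
Insert 46: 46 > 21 → go right; 46 > 33 → go right; 46 > 43 → go right; 46 < 52 → go left; 46 < 47 → go left. Place as left child of 47.
Insert 36: 36 > 21 → go right; 36 > 33 → go right; 36 < 43 → go left. Place as left child of 43.
Insert 30: 30 > 21 → go right; 30 < 33 → go left; 30 > 25 → go right; 30 < 31 → go left. Place as left child of 31.
Insert 17: 17 < 21 → go left; 17 < 18 → go left; 17 > 14 → go right; 17 > 16 → go right. Place as right child of 16.
Insert 20: 20 < 21 → go left; 20 > 18 → go right. Place as right child of 18.
Insert 53: 53 > 21 → go right; 53 > 33 → go right; 53 > 43 → go right; 53 > 52 → go right. Place as right child of 52.
Insert 51: 51 > 21 → go right; 51 > 33 → go right; 51 > 43 → go right; 51 < 52 → go left; 51 > 47 → go right. Place as right child of 47.
Insert 54: 54 > 21 → go right; 54 > 33 → go right; 54 > 43 → go right; 54 > 52 → go right; 54 > 53 → go right. Place as right child of 53.

Leaves: 13, 17, 20, 30, 36, 46, 51, 54 — 8 in total.

8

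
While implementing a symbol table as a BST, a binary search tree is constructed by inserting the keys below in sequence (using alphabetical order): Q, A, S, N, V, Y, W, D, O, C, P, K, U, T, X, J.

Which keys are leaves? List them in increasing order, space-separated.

C J P T X

Q: root
A: left child of Q (depth 1)
S: right child of Q (depth 1)
N: right child of A (depth 2)
V: right child of S (depth 2)
Y: right child of V (depth 3)
W: left child of Y (depth 4)
D: left child of N (depth 3)
O: right child of N (depth 3)
C: left child of D (depth 4)
P: right child of O (depth 4)
K: right child of D (depth 4)
U: left child of V (depth 3)
T: left child of U (depth 4)
X: right child of W (depth 5)
J: left child of K (depth 5)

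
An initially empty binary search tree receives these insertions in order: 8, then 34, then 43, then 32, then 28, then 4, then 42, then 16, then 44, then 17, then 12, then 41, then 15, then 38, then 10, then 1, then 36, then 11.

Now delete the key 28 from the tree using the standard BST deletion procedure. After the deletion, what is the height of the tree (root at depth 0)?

6

8: root
34: right child of 8 (depth 1)
43: right child of 34 (depth 2)
32: left child of 34 (depth 2)
28: left child of 32 (depth 3)
4: left child of 8 (depth 1)
42: left child of 43 (depth 3)
16: left child of 28 (depth 4)
44: right child of 43 (depth 3)
17: right child of 16 (depth 5)
12: left child of 16 (depth 5)
41: left child of 42 (depth 4)
15: right child of 12 (depth 6)
38: left child of 41 (depth 5)
10: left child of 12 (depth 6)
1: left child of 4 (depth 2)
36: left child of 38 (depth 6)
11: right child of 10 (depth 7)

Delete 28 (at most one child — splice it out).
After deletion, deepest node is 36 at depth 6.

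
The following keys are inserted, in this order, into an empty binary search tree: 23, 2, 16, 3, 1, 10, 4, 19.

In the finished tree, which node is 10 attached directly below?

23: root
2: left child of 23 (depth 1)
16: right child of 2 (depth 2)
3: left child of 16 (depth 3)
1: left child of 2 (depth 2)
10: right child of 3 (depth 4)
4: left child of 10 (depth 5)
19: right child of 16 (depth 3)

3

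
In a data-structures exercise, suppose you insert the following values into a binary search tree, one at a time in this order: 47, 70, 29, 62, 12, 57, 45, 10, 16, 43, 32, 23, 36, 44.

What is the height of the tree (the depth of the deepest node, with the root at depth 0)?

Resulting structure (node: left, right):
  47: L=29, R=70
  70: L=62, R=–
  29: L=12, R=45
  62: L=57, R=–
  12: L=10, R=16
  57: L=–, R=–
  45: L=43, R=–
  10: L=–, R=–
  16: L=–, R=23
  43: L=32, R=44
  32: L=–, R=36
  23: L=–, R=–
  36: L=–, R=–
  44: L=–, R=–

The deepest node is 36 at depth 5.

5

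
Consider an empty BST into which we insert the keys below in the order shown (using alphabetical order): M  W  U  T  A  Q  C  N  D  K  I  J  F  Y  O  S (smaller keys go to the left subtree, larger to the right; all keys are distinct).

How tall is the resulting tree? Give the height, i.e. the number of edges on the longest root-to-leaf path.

6

M: root
W: right child of M (depth 1)
U: left child of W (depth 2)
T: left child of U (depth 3)
A: left child of M (depth 1)
Q: left child of T (depth 4)
C: right child of A (depth 2)
N: left child of Q (depth 5)
D: right child of C (depth 3)
K: right child of D (depth 4)
I: left child of K (depth 5)
J: right child of I (depth 6)
F: left child of I (depth 6)
Y: right child of W (depth 2)
O: right child of N (depth 6)
S: right child of Q (depth 5)

The deepest node is J at depth 6.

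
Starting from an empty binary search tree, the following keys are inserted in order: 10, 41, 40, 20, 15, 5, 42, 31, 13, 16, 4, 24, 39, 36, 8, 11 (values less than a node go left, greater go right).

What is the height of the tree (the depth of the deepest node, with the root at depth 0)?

10: root
41: right child of 10 (depth 1)
40: left child of 41 (depth 2)
20: left child of 40 (depth 3)
15: left child of 20 (depth 4)
5: left child of 10 (depth 1)
42: right child of 41 (depth 2)
31: right child of 20 (depth 4)
13: left child of 15 (depth 5)
16: right child of 15 (depth 5)
4: left child of 5 (depth 2)
24: left child of 31 (depth 5)
39: right child of 31 (depth 5)
36: left child of 39 (depth 6)
8: right child of 5 (depth 2)
11: left child of 13 (depth 6)

The deepest node is 36 at depth 6.

6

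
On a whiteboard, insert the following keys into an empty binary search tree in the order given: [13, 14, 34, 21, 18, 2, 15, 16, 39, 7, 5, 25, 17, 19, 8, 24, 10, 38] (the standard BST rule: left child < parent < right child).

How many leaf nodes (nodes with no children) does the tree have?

Resulting structure (node: left, right):
  13: L=2, R=14
  14: L=–, R=34
  34: L=21, R=39
  21: L=18, R=25
  18: L=15, R=19
  2: L=–, R=7
  15: L=–, R=16
  16: L=–, R=17
  39: L=38, R=–
  7: L=5, R=8
  5: L=–, R=–
  25: L=24, R=–
  17: L=–, R=–
  19: L=–, R=–
  8: L=–, R=10
  24: L=–, R=–
  10: L=–, R=–
  38: L=–, R=–

Leaves: 5, 10, 17, 19, 24, 38 — 6 in total.

6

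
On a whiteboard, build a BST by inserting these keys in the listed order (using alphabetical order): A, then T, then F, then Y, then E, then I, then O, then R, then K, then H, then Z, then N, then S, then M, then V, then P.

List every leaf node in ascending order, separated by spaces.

Insert A: tree is empty, so A becomes the root.
Insert T: T > A → go right. Place as right child of A.
Insert F: F > A → go right; F < T → go left. Place as left child of T.
Insert Y: Y > A → go right; Y > T → go right. Place as right child of T.
Insert E: E > A → go right; E < T → go left; E < F → go left. Place as left child of F.
Insert I: I > A → go right; I < T → go left; I > F → go right. Place as right child of F.
Insert O: O > A → go right; O < T → go left; O > F → go right; O > I → go right. Place as right child of I.
Insert R: R > A → go right; R < T → go left; R > F → go right; R > I → go right; R > O → go right. Place as right child of O.
Insert K: K > A → go right; K < T → go left; K > F → go right; K > I → go right; K < O → go left. Place as left child of O.
Insert H: H > A → go right; H < T → go left; H > F → go right; H < I → go left. Place as left child of I.
Insert Z: Z > A → go right; Z > T → go right; Z > Y → go right. Place as right child of Y.
Insert N: N > A → go right; N < T → go left; N > F → go right; N > I → go right; N < O → go left; N > K → go right. Place as right child of K.
Insert S: S > A → go right; S < T → go left; S > F → go right; S > I → go right; S > O → go right; S > R → go right. Place as right child of R.
Insert M: M > A → go right; M < T → go left; M > F → go right; M > I → go right; M < O → go left; M > K → go right; M < N → go left. Place as left child of N.
Insert V: V > A → go right; V > T → go right; V < Y → go left. Place as left child of Y.
Insert P: P > A → go right; P < T → go left; P > F → go right; P > I → go right; P > O → go right; P < R → go left. Place as left child of R.

E H M P S V Z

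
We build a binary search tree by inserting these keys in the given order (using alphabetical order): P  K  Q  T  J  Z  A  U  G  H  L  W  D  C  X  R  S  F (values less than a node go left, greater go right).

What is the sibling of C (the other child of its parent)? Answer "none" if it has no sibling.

Insert P: tree is empty, so P becomes the root.
Insert K: K < P → go left. Place as left child of P.
Insert Q: Q > P → go right. Place as right child of P.
Insert T: T > P → go right; T > Q → go right. Place as right child of Q.
Insert J: J < P → go left; J < K → go left. Place as left child of K.
Insert Z: Z > P → go right; Z > Q → go right; Z > T → go right. Place as right child of T.
Insert A: A < P → go left; A < K → go left; A < J → go left. Place as left child of J.
Insert U: U > P → go right; U > Q → go right; U > T → go right; U < Z → go left. Place as left child of Z.
Insert G: G < P → go left; G < K → go left; G < J → go left; G > A → go right. Place as right child of A.
Insert H: H < P → go left; H < K → go left; H < J → go left; H > A → go right; H > G → go right. Place as right child of G.
Insert L: L < P → go left; L > K → go right. Place as right child of K.
Insert W: W > P → go right; W > Q → go right; W > T → go right; W < Z → go left; W > U → go right. Place as right child of U.
Insert D: D < P → go left; D < K → go left; D < J → go left; D > A → go right; D < G → go left. Place as left child of G.
Insert C: C < P → go left; C < K → go left; C < J → go left; C > A → go right; C < G → go left; C < D → go left. Place as left child of D.
Insert X: X > P → go right; X > Q → go right; X > T → go right; X < Z → go left; X > U → go right; X > W → go right. Place as right child of W.
Insert R: R > P → go right; R > Q → go right; R < T → go left. Place as left child of T.
Insert S: S > P → go right; S > Q → go right; S < T → go left; S > R → go right. Place as right child of R.
Insert F: F < P → go left; F < K → go left; F < J → go left; F > A → go right; F < G → go left; F > D → go right. Place as right child of D.

C's parent is D; the other child of D is F.

F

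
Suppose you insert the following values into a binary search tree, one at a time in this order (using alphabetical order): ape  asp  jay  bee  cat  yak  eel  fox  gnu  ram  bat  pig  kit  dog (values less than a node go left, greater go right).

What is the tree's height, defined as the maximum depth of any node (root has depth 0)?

7

Insert ape: tree is empty, so ape becomes the root.
Insert asp: asp > ape → go right. Place as right child of ape.
Insert jay: jay > ape → go right; jay > asp → go right. Place as right child of asp.
Insert bee: bee > ape → go right; bee > asp → go right; bee < jay → go left. Place as left child of jay.
Insert cat: cat > ape → go right; cat > asp → go right; cat < jay → go left; cat > bee → go right. Place as right child of bee.
Insert yak: yak > ape → go right; yak > asp → go right; yak > jay → go right. Place as right child of jay.
Insert eel: eel > ape → go right; eel > asp → go right; eel < jay → go left; eel > bee → go right; eel > cat → go right. Place as right child of cat.
Insert fox: fox > ape → go right; fox > asp → go right; fox < jay → go left; fox > bee → go right; fox > cat → go right; fox > eel → go right. Place as right child of eel.
Insert gnu: gnu > ape → go right; gnu > asp → go right; gnu < jay → go left; gnu > bee → go right; gnu > cat → go right; gnu > eel → go right; gnu > fox → go right. Place as right child of fox.
Insert ram: ram > ape → go right; ram > asp → go right; ram > jay → go right; ram < yak → go left. Place as left child of yak.
Insert bat: bat > ape → go right; bat > asp → go right; bat < jay → go left; bat < bee → go left. Place as left child of bee.
Insert pig: pig > ape → go right; pig > asp → go right; pig > jay → go right; pig < yak → go left; pig < ram → go left. Place as left child of ram.
Insert kit: kit > ape → go right; kit > asp → go right; kit > jay → go right; kit < yak → go left; kit < ram → go left; kit < pig → go left. Place as left child of pig.
Insert dog: dog > ape → go right; dog > asp → go right; dog < jay → go left; dog > bee → go right; dog > cat → go right; dog < eel → go left. Place as left child of eel.

The deepest node is gnu at depth 7.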